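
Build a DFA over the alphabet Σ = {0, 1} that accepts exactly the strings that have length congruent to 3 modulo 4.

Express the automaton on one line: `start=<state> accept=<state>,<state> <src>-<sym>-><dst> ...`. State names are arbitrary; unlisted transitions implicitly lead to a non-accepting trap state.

Only the length mod 4 matters, so use a 4-cycle: from any state, every input symbol moves to the next state, wrapping q3 back to q0. Mark q3 accepting.
A 4-state machine:
        0   1  
>  q0   q1  q1 
   q1   q2  q2 
   q2   q3  q3 
 * q3   q0  q0 
(> = start, * = accepting)

start=q0 accept=q3 q0-0->q1 q0-1->q1 q1-0->q2 q1-1->q2 q2-0->q3 q2-1->q3 q3-0->q0 q3-1->q0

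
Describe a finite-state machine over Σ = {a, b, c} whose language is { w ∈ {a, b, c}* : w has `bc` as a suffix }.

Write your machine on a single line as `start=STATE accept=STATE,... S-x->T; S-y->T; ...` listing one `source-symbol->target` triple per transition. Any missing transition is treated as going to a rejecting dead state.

Remember how much of `bc` the current input suffix matches. State q0 means no match yet; q1 means the last symbol is `b`; q2 means the last 2 symbols are `bc`. Only q2 accepts. On a mismatch, fall back to the longest proper suffix that is still a prefix of `bc`.
3 states suffice.
        a   b   c  
>  q0   q0  q1  q0 
   q1   q0  q1  q2 
 * q2   q0  q1  q0 
(> = start, * = accepting)

start=q0; accept=q2; q0-a->q0; q0-b->q1; q0-c->q0; q1-a->q0; q1-b->q1; q1-c->q2; q2-a->q0; q2-b->q1; q2-c->q0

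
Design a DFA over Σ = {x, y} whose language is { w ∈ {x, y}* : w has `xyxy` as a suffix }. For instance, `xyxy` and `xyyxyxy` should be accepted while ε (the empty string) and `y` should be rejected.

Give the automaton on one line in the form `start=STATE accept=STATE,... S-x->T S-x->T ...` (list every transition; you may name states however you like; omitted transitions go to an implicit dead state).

Let each state record the length of the longest suffix of the input read so far that is also a prefix of `xyxy`. q1 means the last symbol is `x`; q2 means the last 2 symbols are `xy`; q3 means the last 3 symbols are `xyx`; q4 means the last 4 symbols are `xyxy`. Accept only at q4, where the string currently ends in `xyxy`.
A 5-state machine:
        x   y  
>  q0   q1  q0 
   q1   q1  q2 
   q2   q3  q0 
   q3   q1  q4 
 * q4   q3  q0 
(> = start, * = accepting)

start=q0 accept=q4 q0-x->q1 q0-y->q0 q1-x->q1 q1-y->q2 q2-x->q3 q2-y->q0 q3-x->q1 q3-y->q4 q4-x->q3 q4-y->q0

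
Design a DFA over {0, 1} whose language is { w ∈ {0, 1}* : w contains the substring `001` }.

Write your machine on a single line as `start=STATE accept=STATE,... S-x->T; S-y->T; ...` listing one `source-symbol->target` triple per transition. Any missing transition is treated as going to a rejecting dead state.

start=q0; accept=q3; q0-0->q1; q0-1->q0; q1-0->q2; q1-1->q0; q2-0->q2; q2-1->q3; q3-0->q3; q3-1->q3

States q0..q2 record the length of the longest prefix of `001` that matches the current input suffix. Reaching q3 means `001` has been seen, and we stay there forever. Accept from q3.
With 4 states:
        0   1  
>  q0   q1  q0 
   q1   q2  q0 
   q2   q2  q3 
 * q3   q3  q3 
(> = start, * = accepting)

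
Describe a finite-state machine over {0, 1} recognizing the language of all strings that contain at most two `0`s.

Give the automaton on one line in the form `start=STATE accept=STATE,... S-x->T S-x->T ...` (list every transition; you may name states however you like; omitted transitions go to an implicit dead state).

Only the number of `0`s matters, and only up to 3. Make a chain S0 → S1 → S2 → S3 advanced by each `0` (with S3 absorbing); every other symbol self-loops. The accepting set is {S0, S1, S2}.
A 4-state machine:
        0   1  
>* S0   S1  S0 
 * S1   S2  S1 
 * S2   S3  S2 
   S3   S3  S3 
(> = start, * = accepting)

start=S0 accept=S0,S1,S2 S0-0->S1 S0-1->S0 S1-0->S2 S1-1->S1 S2-0->S3 S2-1->S2 S3-0->S3 S3-1->S3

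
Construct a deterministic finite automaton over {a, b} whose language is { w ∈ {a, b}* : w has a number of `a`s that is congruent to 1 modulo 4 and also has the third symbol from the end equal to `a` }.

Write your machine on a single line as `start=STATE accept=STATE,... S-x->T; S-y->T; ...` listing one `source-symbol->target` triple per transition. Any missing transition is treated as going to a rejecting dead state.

Build one automaton per condition and run them in lockstep. The first has 4 states tracking the count of `a`s modulo 4; the second has 15 states tracking the last 3 symbols read. A product state is a pair (one from each), accepting exactly when both do. After merging equivalent states the machine shrinks.
          a    b  
>  S0     S1   S0 
   S1     S2   S3 
   S2     S4   S2 
   S3     S2   S5 
   S4     S6   S7 
 * S5     S2   S8 
   S6     S9  S10 
   S7    S11   S7 
   S8     S2   S8 
 * S9     S2  S12 
   S10   S13   S0 
   S11   S14  S10 
 * S12    S2   S5 
 * S13    S2   S3 
   S14    S2  S12 
(> = start, * = accepting)

start=S0; accept=S5,S9,S12,S13; S0-a->S1; S0-b->S0; S1-a->S2; S1-b->S3; S2-a->S4; S2-b->S2; S3-a->S2; S3-b->S5; S4-a->S6; S4-b->S7; S5-a->S2; S5-b->S8; S6-a->S9; S6-b->S10; S7-a->S11; S7-b->S7; S8-a->S2; S8-b->S8; S9-a->S2; S9-b->S12; S10-a->S13; S10-b->S0; S11-a->S14; S11-b->S10; S12-a->S2; S12-b->S5; S13-a->S2; S13-b->S3; S14-a->S2; S14-b->S12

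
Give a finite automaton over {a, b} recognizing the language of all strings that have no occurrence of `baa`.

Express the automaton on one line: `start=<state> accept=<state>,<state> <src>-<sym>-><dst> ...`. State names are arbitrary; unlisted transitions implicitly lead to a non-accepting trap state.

start=S0 accept=S0,S1,S2 S0-a->S0 S0-b->S1 S1-a->S2 S1-b->S1 S2-a->S3 S2-b->S1 S3-a->S3 S3-b->S3

Track partial matches of the forbidden pattern `baa`. State S3 is a dead state reached once `baa` has occurred; every other state accepts. S0 means no part of `baa` is currently matched.
With 4 states:
        a   b  
>* S0   S0  S1 
 * S1   S2  S1 
 * S2   S3  S1 
   S3   S3  S3 
(> = start, * = accepting)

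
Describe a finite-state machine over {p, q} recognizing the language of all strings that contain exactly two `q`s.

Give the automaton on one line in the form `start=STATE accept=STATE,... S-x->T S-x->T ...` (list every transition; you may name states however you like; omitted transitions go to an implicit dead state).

start=A accept=C A-p->A A-q->B B-p->B B-q->C C-p->C C-q->D D-p->D D-q->D

Count `q`s, saturating at 3: states A through C mean 0 through 2 `q`s seen; D means more than 2. Each `q` increments (capped at D); other symbols loop. Accept from {C}.
A 4-state machine:
       p  q 
>  A   A  B 
   B   B  C 
 * C   C  D 
   D   D  D 
(> = start, * = accepting)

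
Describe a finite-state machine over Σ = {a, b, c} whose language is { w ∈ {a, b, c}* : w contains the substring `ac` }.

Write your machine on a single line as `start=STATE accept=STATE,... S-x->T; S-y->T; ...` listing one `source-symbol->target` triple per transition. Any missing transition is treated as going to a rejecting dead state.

Track how much of `ac` has been matched so far: state S0 is no progress, S2 is the absorbing accept state reached once `ac` has occurred. Intermediate states record partial matches; on a mismatch, fall back to the longest reusable overlap.
With 3 states:
        a   b   c  
>  S0   S1  S0  S0 
   S1   S1  S0  S2 
 * S2   S2  S2  S2 
(> = start, * = accepting)

start=S0; accept=S2; S0-a->S1; S0-b->S0; S0-c->S0; S1-a->S1; S1-b->S0; S1-c->S2; S2-a->S2; S2-b->S2; S2-c->S2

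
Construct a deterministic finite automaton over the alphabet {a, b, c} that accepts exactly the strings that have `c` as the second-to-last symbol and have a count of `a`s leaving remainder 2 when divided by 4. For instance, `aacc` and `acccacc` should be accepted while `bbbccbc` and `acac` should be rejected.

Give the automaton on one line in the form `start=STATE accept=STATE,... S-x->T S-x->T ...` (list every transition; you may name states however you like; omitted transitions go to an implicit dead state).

start=S0 accept=S6,S7 S0-a->S1 S0-b->S0 S0-c->S0 S1-a->S2 S1-b->S1 S1-c->S3 S2-a->S4 S2-b->S2 S2-c->S5 S3-a->S6 S3-b->S1 S3-c->S3 S4-a->S0 S4-b->S4 S4-c->S4 S5-a->S4 S5-b->S6 S5-c->S7 S6-a->S4 S6-b->S2 S6-c->S5 S7-a->S4 S7-b->S6 S7-c->S7

Build one automaton per condition and run them in lockstep. One (13 states) tracks the last 2 symbols read; the other (4 states) tracks the count of `a`s modulo 4. Each combined state is a pair, one component from each; accept when both components accept. After merging equivalent states the machine shrinks.
8 states suffice.
        a   b   c  
>  S0   S1  S0  S0 
   S1   S2  S1  S3 
   S2   S4  S2  S5 
   S3   S6  S1  S3 
   S4   S0  S4  S4 
   S5   S4  S6  S7 
 * S6   S4  S2  S5 
 * S7   S4  S6  S7 
(> = start, * = accepting)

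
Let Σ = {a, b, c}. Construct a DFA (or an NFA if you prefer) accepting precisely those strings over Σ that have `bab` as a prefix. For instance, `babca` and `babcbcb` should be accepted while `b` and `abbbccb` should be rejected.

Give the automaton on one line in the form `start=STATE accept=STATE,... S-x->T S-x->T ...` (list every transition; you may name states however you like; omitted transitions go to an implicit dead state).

Check the first 3 symbols one by one: q0 through q2 record how many have matched `bab` so far; any wrong symbol goes to the dead state q4. After all 3 match we enter the accepting sink q3.
5 states suffice.
        a   b   c  
>  q0   q4  q1  q4 
   q1   q2  q4  q4 
   q2   q4  q3  q4 
 * q3   q3  q3  q3 
   q4   q4  q4  q4 
(> = start, * = accepting)

start=q0 accept=q3 q0-a->q4 q0-b->q1 q0-c->q4 q1-a->q2 q1-b->q4 q1-c->q4 q2-a->q4 q2-b->q3 q2-c->q4 q3-a->q3 q3-b->q3 q3-c->q3 q4-a->q4 q4-b->q4 q4-c->q4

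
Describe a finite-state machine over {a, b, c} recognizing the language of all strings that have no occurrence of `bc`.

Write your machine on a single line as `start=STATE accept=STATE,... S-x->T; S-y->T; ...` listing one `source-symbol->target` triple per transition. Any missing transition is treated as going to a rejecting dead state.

start=S0; accept=S0,S1; S0-a->S0; S0-b->S1; S0-c->S0; S1-a->S0; S1-b->S1; S1-c->S2; S2-a->S2; S2-b->S2; S2-c->S2

This is the complement of 'contains `bc`'. Use the same substring-matching states — S0 through S2 holding how much of `bc` has just been matched — but flip the accepting set: everything except the trap S2 accepts.
3 states suffice.
        a   b   c  
>* S0   S0  S1  S0 
 * S1   S0  S1  S2 
   S2   S2  S2  S2 
(> = start, * = accepting)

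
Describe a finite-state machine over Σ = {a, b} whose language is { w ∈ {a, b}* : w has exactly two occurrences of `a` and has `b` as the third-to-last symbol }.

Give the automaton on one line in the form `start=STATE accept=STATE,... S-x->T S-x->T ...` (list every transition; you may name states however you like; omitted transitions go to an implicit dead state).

start=q0 accept=q10,q12,q13,q14 q0-a->q1 q0-b->q2 q1-a->q3 q1-b->q4 q2-a->q5 q2-b->q2 q3-a->q6 q3-b->q7 q4-a->q8 q4-b->q9 q5-a->q10 q5-b->q4 q6-a->q6 q6-b->q6 q7-a->q6 q7-b->q11 q8-a->q6 q8-b->q12 q9-a->q13 q9-b->q9 q10-a->q6 q10-b->q7 q11-a->q6 q11-b->q14 q12-a->q6 q12-b->q11 q13-a->q6 q13-b->q12 q14-a->q6 q14-b->q14

Handle the two conditions separately and then intersect. The first has 4 states tracking the count of `a`s, saturating at 3; the second has 15 states tracking the last 3 symbols read. A product state is a pair (one from each), accepting exactly when both do. After merging equivalent states the machine shrinks.
With 15 states:
          a    b  
>  q0     q1   q2 
   q1     q3   q4 
   q2     q5   q2 
   q3     q6   q7 
   q4     q8   q9 
   q5    q10   q4 
   q6     q6   q6 
   q7     q6  q11 
   q8     q6  q12 
   q9    q13   q9 
 * q10    q6   q7 
   q11    q6  q14 
 * q12    q6  q11 
 * q13    q6  q12 
 * q14    q6  q14 
(> = start, * = accepting)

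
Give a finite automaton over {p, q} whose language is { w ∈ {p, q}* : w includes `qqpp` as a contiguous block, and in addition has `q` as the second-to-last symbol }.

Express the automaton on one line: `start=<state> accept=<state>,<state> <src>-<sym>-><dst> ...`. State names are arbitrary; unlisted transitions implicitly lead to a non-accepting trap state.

Build one automaton per condition and run them in lockstep. The first has 5 states tracking whether and how much of `qqpp` has been seen; the second has 7 states tracking the last 2 symbols read. A product state is a pair (one from each), accepting exactly when both do.
With 12 states:
       p  q 
>  A   B  C 
   B   D  E 
   C   F  G 
   D   D  E 
   E   F  G 
   F   D  E 
   G   H  G 
   H   I  E 
   I   I  J 
   J   K  L 
 * K   I  J 
 * L   K  L 
(> = start, * = accepting)

start=A accept=K,L A-p->B A-q->C B-p->D B-q->E C-p->F C-q->G D-p->D D-q->E E-p->F E-q->G F-p->D F-q->E G-p->H G-q->G H-p->I H-q->E I-p->I I-q->J J-p->K J-q->L K-p->I K-q->J L-p->K L-q->L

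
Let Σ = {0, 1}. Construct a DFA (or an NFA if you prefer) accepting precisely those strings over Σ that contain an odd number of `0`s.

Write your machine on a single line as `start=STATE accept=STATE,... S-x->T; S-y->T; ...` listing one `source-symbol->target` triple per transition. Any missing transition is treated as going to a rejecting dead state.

The only thing that matters is how many `0`s have appeared, reduced mod 2. Use one state per residue: A for 0, …, B for 1. Reading `0` moves to the next residue; anything else stays put. B is accepting.
       0  1 
>  A   B  A 
 * B   A  B 
(> = start, * = accepting)

start=A; accept=B; A-0->B; A-1->A; B-0->A; B-1->B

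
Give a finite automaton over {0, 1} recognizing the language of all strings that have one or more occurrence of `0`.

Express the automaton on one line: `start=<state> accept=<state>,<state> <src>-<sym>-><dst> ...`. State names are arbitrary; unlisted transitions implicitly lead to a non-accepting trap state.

start=s0 accept=s1,s2 s0-0->s1 s0-1->s0 s1-0->s2 s1-1->s1 s2-0->s2 s2-1->s2

Count `0`s, saturating at 2: state s0 means no `0` yet, s1 means one `0` seen, s2 means more than one. Each `0` increments (capped at s2); other symbols loop. Accept from {s1, s2}.
3 states suffice.
        0   1  
>  s0   s1  s0 
 * s1   s2  s1 
 * s2   s2  s2 
(> = start, * = accepting)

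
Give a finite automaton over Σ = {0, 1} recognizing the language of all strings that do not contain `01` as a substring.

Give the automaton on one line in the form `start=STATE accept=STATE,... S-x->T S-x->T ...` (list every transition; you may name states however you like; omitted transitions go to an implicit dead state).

Track partial matches of the forbidden pattern `01`. State q2 is a dead state reached once `01` has occurred; every other state accepts. q0 means no part of `01` is currently matched.
3 states suffice.
        0   1  
>* q0   q1  q0 
 * q1   q1  q2 
   q2   q2  q2 
(> = start, * = accepting)

start=q0 accept=q0,q1 q0-0->q1 q0-1->q0 q1-0->q1 q1-1->q2 q2-0->q2 q2-1->q2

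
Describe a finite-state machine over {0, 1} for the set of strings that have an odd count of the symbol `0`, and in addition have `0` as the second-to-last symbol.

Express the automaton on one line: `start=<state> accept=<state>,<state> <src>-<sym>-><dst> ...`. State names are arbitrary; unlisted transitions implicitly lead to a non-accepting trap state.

Handle the two conditions separately and then intersect. The first has 2 states tracking the count of `0`s modulo 2; the second has 7 states tracking the last 2 symbols read. A product state is a pair (one from each), accepting exactly when both do. After merging equivalent states the machine shrinks.
With 6 states:
        0   1  
>  q0   q1  q0 
   q1   q2  q3 
   q2   q4  q0 
 * q3   q2  q5 
 * q4   q2  q3 
   q5   q2  q5 
(> = start, * = accepting)

start=q0 accept=q3,q4 q0-0->q1 q0-1->q0 q1-0->q2 q1-1->q3 q2-0->q4 q2-1->q0 q3-0->q2 q3-1->q5 q4-0->q2 q4-1->q3 q5-0->q2 q5-1->q5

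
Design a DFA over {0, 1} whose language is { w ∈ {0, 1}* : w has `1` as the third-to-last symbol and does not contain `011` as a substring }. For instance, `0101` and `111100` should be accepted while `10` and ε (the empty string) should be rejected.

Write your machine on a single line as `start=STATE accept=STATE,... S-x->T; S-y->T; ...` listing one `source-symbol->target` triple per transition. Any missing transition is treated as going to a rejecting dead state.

Handle the two conditions separately and then intersect. The first has 15 states tracking the last 3 symbols read; the second has 4 states tracking partial matches of the forbidden pattern `011`. A product state is a pair (one from each), accepting exactly when both do. Equivalent product states are then merged.
11 states suffice.
          0    1  
>  q0     q1   q2 
   q1     q1   q3 
   q2     q4   q5 
   q3     q4   q6 
   q4     q7   q8 
   q5     q9  q10 
   q6     q6   q6 
 * q7     q1   q3 
 * q8     q4   q6 
 * q9     q7   q8 
 * q10    q9  q10 
(> = start, * = accepting)

start=q0; accept=q7,q8,q9,q10; q0-0->q1; q0-1->q2; q1-0->q1; q1-1->q3; q2-0->q4; q2-1->q5; q3-0->q4; q3-1->q6; q4-0->q7; q4-1->q8; q5-0->q9; q5-1->q10; q6-0->q6; q6-1->q6; q7-0->q1; q7-1->q3; q8-0->q4; q8-1->q6; q9-0->q7; q9-1->q8; q10-0->q9; q10-1->q10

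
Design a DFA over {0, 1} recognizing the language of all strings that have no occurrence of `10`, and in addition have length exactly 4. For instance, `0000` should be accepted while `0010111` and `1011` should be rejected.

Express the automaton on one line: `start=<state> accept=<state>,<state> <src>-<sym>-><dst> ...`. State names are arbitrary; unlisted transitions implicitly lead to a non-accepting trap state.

start=A accept=J,K A-0->B A-1->C B-0->D B-1->E C-0->F C-1->E D-0->G D-1->H E-0->I E-1->H F-0->I F-1->I G-0->J G-1->K H-0->L H-1->K I-0->L I-1->L J-0->M J-1->N K-0->O K-1->N L-0->O L-1->O M-0->M M-1->N N-0->O N-1->N O-0->O O-1->O

Run two small machines in parallel and take their product. The first has 3 states tracking partial matches of the forbidden pattern `10`; the second has 6 states tracking the input length, saturating at 5. A product state is a pair (one from each), accepting exactly when both do.
A 15-state machine:
       0  1 
>  A   B  C 
   B   D  E 
   C   F  E 
   D   G  H 
   E   I  H 
   F   I  I 
   G   J  K 
   H   L  K 
   I   L  L 
 * J   M  N 
 * K   O  N 
   L   O  O 
   M   M  N 
   N   O  N 
   O   O  O 
(> = start, * = accepting)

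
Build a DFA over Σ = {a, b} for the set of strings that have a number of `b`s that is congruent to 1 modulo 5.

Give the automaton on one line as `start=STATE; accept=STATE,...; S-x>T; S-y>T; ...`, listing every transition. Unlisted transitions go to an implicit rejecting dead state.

start=q0; accept=q1; q0-a>q0; q0-b>q1; q1-a>q1; q1-b>q2; q2-a>q2; q2-b>q3; q3-a>q3; q3-b>q4; q4-a>q4; q4-b>q0

Keep the running count of `b`s modulo 5: each `b` advances along the cycle q0 → q1 → q2 → q3 → q4 → q0 while other symbols loop. Accept at q1.
A 5-state machine:
        a   b  
>  q0   q0  q1 
 * q1   q1  q2 
   q2   q2  q3 
   q3   q3  q4 
   q4   q4  q0 
(> = start, * = accepting)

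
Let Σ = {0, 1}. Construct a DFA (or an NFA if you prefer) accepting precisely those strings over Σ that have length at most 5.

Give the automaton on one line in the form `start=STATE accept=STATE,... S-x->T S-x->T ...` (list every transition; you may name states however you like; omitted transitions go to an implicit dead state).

start=q0 accept=q0,q1,q2,q3,q4,q5 q0-0->q1 q0-1->q1 q1-0->q2 q1-1->q2 q2-0->q3 q2-1->q3 q3-0->q4 q3-1->q4 q4-0->q5 q4-1->q5 q5-0->q6 q5-1->q6 q6-0->q6 q6-1->q6

Count input length up to 6: every symbol moves from q0 toward q6, which means 'more than 5' and absorbs. Accept from {q0, q1, q2, q3, q4, q5}.
With 7 states:
        0   1  
>* q0   q1  q1 
 * q1   q2  q2 
 * q2   q3  q3 
 * q3   q4  q4 
 * q4   q5  q5 
 * q5   q6  q6 
   q6   q6  q6 
(> = start, * = accepting)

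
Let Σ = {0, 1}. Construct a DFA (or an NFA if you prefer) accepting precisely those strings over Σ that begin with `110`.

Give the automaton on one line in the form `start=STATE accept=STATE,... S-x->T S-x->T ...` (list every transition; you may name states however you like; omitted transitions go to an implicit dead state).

Check the first 3 symbols one by one: q0 through q2 record how many have matched `110` so far; any wrong symbol goes to the dead state q4. After all 3 match we enter the accepting sink q3.
5 states suffice.
        0   1  
>  q0   q4  q1 
   q1   q4  q2 
   q2   q3  q4 
 * q3   q3  q3 
   q4   q4  q4 
(> = start, * = accepting)

start=q0 accept=q3 q0-0->q4 q0-1->q1 q1-0->q4 q1-1->q2 q2-0->q3 q2-1->q4 q3-0->q3 q3-1->q3 q4-0->q4 q4-1->q4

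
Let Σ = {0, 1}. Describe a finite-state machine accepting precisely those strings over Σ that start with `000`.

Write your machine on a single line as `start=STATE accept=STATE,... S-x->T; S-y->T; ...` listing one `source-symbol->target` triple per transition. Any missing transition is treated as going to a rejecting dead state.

Check the first 3 symbols one by one: s0 through s2 record how many have matched `000` so far; any wrong symbol goes to the dead state s4. After all 3 match we enter the accepting sink s3.
A 5-state machine:
        0   1  
>  s0   s1  s4 
   s1   s2  s4 
   s2   s3  s4 
 * s3   s3  s3 
   s4   s4  s4 
(> = start, * = accepting)

start=s0; accept=s3; s0-0->s1; s0-1->s4; s1-0->s2; s1-1->s4; s2-0->s3; s2-1->s4; s3-0->s3; s3-1->s3; s4-0->s4; s4-1->s4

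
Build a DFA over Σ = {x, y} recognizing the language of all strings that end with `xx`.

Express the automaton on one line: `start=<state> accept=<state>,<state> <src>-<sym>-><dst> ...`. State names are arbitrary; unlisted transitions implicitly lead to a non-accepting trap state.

start=s0 accept=s2 s0-x->s1 s0-y->s0 s1-x->s2 s1-y->s0 s2-x->s2 s2-y->s0

Let each state record the length of the longest suffix of the input read so far that is also a prefix of `xx`. s1 means the last symbol is `x`; s2 means the last 2 symbols are `xx`. Accept only at s2, where the string currently ends in `xx`.
With 3 states:
        x   y  
>  s0   s1  s0 
   s1   s2  s0 
 * s2   s2  s0 
(> = start, * = accepting)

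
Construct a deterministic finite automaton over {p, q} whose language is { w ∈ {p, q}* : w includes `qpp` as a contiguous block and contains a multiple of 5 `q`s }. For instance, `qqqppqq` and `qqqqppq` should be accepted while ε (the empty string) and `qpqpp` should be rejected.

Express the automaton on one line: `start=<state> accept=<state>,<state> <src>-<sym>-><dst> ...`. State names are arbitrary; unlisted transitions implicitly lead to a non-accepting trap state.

start=s0 accept=s15 s0-p->s0 s0-q->s1 s1-p->s2 s1-q->s3 s2-p->s4 s2-q->s3 s3-p->s5 s3-q->s6 s4-p->s4 s4-q->s7 s5-p->s7 s5-q->s6 s6-p->s8 s6-q->s9 s7-p->s7 s7-q->s10 s8-p->s10 s8-q->s9 s9-p->s11 s9-q->s12 s10-p->s10 s10-q->s13 s11-p->s13 s11-q->s12 s12-p->s14 s12-q->s1 s13-p->s13 s13-q->s15 s14-p->s15 s14-q->s1 s15-p->s15 s15-q->s4

Build one automaton per condition and run them in lockstep. The first has 4 states tracking whether and how much of `qpp` has been seen; the second has 5 states tracking the count of `q`s modulo 5. A product state is a pair (one from each), accepting exactly when both do.
          p    q  
>  s0     s0   s1 
   s1     s2   s3 
   s2     s4   s3 
   s3     s5   s6 
   s4     s4   s7 
   s5     s7   s6 
   s6     s8   s9 
   s7     s7  s10 
   s8    s10   s9 
   s9    s11  s12 
   s10   s10  s13 
   s11   s13  s12 
   s12   s14   s1 
   s13   s13  s15 
   s14   s15   s1 
 * s15   s15   s4 
(> = start, * = accepting)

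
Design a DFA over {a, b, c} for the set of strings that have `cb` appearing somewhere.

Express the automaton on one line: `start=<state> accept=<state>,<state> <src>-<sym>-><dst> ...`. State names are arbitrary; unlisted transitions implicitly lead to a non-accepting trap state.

start=s0 accept=s2 s0-a->s0 s0-b->s0 s0-c->s1 s1-a->s0 s1-b->s2 s1-c->s1 s2-a->s2 s2-b->s2 s2-c->s2

Track how much of `cb` has been matched so far: state s0 is no progress, s2 is the absorbing accept state reached once `cb` has occurred. Intermediate states record partial matches; on a mismatch, fall back to the longest reusable overlap.
A 3-state machine:
        a   b   c  
>  s0   s0  s0  s1 
   s1   s0  s2  s1 
 * s2   s2  s2  s2 
(> = start, * = accepting)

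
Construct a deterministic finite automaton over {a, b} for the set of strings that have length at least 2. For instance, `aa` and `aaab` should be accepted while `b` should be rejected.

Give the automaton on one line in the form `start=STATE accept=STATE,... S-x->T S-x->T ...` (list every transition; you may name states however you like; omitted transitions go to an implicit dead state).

start=s0 accept=s2,s3 s0-a->s1 s0-b->s1 s1-a->s2 s1-b->s2 s2-a->s3 s2-b->s3 s3-a->s3 s3-b->s3

We only need to distinguish lengths 0, 1, …, 2, and '>2'. Chain s0 → s1 → s2 → s3 on every symbol, with s3 looping. Accepting states: {s2, s3}.
4 states suffice.
        a   b  
>  s0   s1  s1 
   s1   s2  s2 
 * s2   s3  s3 
 * s3   s3  s3 
(> = start, * = accepting)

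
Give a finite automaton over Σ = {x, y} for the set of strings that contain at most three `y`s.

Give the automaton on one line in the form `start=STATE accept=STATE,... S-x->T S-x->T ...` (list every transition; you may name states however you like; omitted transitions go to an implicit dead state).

Only the number of `y`s matters, and only up to 4. Make a chain A → B → C → D → E advanced by each `y` (with E absorbing); every other symbol self-loops. The accepting set is {A, B, C, D}.
5 states suffice.
       x  y 
>* A   A  B 
 * B   B  C 
 * C   C  D 
 * D   D  E 
   E   E  E 
(> = start, * = accepting)

start=A accept=A,B,C,D A-x->A A-y->B B-x->B B-y->C C-x->C C-y->D D-x->D D-y->E E-x->E E-y->E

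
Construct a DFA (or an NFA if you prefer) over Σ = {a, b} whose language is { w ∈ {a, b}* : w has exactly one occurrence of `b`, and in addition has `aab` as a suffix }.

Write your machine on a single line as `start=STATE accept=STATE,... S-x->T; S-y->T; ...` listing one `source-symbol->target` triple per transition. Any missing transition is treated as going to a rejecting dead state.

Build one automaton per condition and run them in lockstep. One (3 states) tracks the count of `b`s, saturating at 2; the other (4 states) tracks how much of the suffix `aab` has currently been matched. Each combined state is a pair, one component from each; accept when both components accept. After merging equivalent states the machine shrinks.
With 5 states:
        a   b  
>  q0   q1  q2 
   q1   q3  q2 
   q2   q2  q2 
   q3   q3  q4 
 * q4   q2  q2 
(> = start, * = accepting)

start=q0; accept=q4; q0-a->q1; q0-b->q2; q1-a->q3; q1-b->q2; q2-a->q2; q2-b->q2; q3-a->q3; q3-b->q4; q4-a->q2; q4-b->q2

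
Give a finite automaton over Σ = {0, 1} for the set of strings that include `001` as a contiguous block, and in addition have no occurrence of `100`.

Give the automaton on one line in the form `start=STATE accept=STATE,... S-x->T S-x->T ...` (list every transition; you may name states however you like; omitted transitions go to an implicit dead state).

start=S0 accept=S4,S5 S0-0->S1 S0-1->S2 S1-0->S3 S1-1->S2 S2-0->S2 S2-1->S2 S3-0->S3 S3-1->S4 S4-0->S5 S4-1->S4 S5-0->S2 S5-1->S4

Run two small machines in parallel and take their product. The first has 4 states tracking whether and how much of `001` has been seen; the second has 4 states tracking partial matches of the forbidden pattern `100`. A product state is a pair (one from each), accepting exactly when both do. After merging equivalent states the machine shrinks.
With 6 states:
        0   1  
>  S0   S1  S2 
   S1   S3  S2 
   S2   S2  S2 
   S3   S3  S4 
 * S4   S5  S4 
 * S5   S2  S4 
(> = start, * = accepting)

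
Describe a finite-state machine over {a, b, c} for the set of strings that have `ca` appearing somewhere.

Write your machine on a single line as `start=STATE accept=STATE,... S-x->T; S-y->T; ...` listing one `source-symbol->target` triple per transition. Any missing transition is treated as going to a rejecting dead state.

start=s0; accept=s2; s0-a->s0; s0-b->s0; s0-c->s1; s1-a->s2; s1-b->s0; s1-c->s1; s2-a->s2; s2-b->s2; s2-c->s2

States s0..s1 record the length of the longest prefix of `ca` that matches the current input suffix. Reaching s2 means `ca` has been seen, and we stay there forever. Accept from s2.
A 3-state machine:
        a   b   c  
>  s0   s0  s0  s1 
   s1   s2  s0  s1 
 * s2   s2  s2  s2 
(> = start, * = accepting)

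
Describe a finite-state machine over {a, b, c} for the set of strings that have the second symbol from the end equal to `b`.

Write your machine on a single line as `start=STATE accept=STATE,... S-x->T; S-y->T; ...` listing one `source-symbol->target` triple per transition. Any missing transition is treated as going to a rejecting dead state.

start=q0; accept=q7,q8,q9; q0-a->q1; q0-b->q2; q0-c->q3; q1-a->q4; q1-b->q5; q1-c->q6; q2-a->q7; q2-b->q8; q2-c->q9; q3-a->q10; q3-b->q11; q3-c->q12; q4-a->q4; q4-b->q5; q4-c->q6; q5-a->q7; q5-b->q8; q5-c->q9; q6-a->q10; q6-b->q11; q6-c->q12; q7-a->q4; q7-b->q5; q7-c->q6; q8-a->q7; q8-b->q8; q8-c->q9; q9-a->q10; q9-b->q11; q9-c->q12; q10-a->q4; q10-b->q5; q10-c->q6; q11-a->q7; q11-b->q8; q11-c->q9; q12-a->q10; q12-b->q11; q12-c->q12

A DFA must remember the last 2 symbols (since which symbol is second-to-last isn't known until the input ends). Use one state per possible window of the last ≤2 symbols; accept from those whose window starts with `b`.
A 13-state machine:
          a    b    c  
>  q0     q1   q2   q3 
   q1     q4   q5   q6 
   q2     q7   q8   q9 
   q3    q10  q11  q12 
   q4     q4   q5   q6 
   q5     q7   q8   q9 
   q6    q10  q11  q12 
 * q7     q4   q5   q6 
 * q8     q7   q8   q9 
 * q9    q10  q11  q12 
   q10    q4   q5   q6 
   q11    q7   q8   q9 
   q12   q10  q11  q12 
(> = start, * = accepting)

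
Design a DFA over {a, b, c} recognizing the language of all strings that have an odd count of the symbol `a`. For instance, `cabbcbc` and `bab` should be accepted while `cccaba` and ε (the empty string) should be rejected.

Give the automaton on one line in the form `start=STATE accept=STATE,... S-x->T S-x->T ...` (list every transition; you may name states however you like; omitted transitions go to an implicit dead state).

start=q0 accept=q1 q0-a->q1 q0-b->q0 q0-c->q0 q1-a->q0 q1-b->q1 q1-c->q1

The only thing that matters is how many `a`s have appeared, reduced mod 2. Use one state per residue: q0 for 0, …, q1 for 1. Reading `a` moves to the next residue; anything else stays put. q1 is accepting.
With 2 states:
        a   b   c  
>  q0   q1  q0  q0 
 * q1   q0  q1  q1 
(> = start, * = accepting)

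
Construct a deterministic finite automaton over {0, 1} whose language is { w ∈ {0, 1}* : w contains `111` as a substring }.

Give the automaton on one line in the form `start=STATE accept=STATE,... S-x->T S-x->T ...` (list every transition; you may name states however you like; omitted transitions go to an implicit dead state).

States q0..q2 record the length of the longest prefix of `111` that matches the current input suffix. Reaching q3 means `111` has been seen, and we stay there forever. Accept from q3.
        0   1  
>  q0   q0  q1 
   q1   q0  q2 
   q2   q0  q3 
 * q3   q3  q3 
(> = start, * = accepting)

start=q0 accept=q3 q0-0->q0 q0-1->q1 q1-0->q0 q1-1->q2 q2-0->q0 q2-1->q3 q3-0->q3 q3-1->q3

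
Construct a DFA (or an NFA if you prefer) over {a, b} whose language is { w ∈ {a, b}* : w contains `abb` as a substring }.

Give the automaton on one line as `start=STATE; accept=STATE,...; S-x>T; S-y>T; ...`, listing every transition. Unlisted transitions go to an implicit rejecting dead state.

start=q0; accept=q3; q0-a>q1; q0-b>q0; q1-a>q1; q1-b>q2; q2-a>q1; q2-b>q3; q3-a>q3; q3-b>q3

Track how much of `abb` has been matched so far: state q0 is no progress, q3 is the absorbing accept state reached once `abb` has occurred. Intermediate states record partial matches; on a mismatch, fall back to the longest reusable overlap.
A 4-state machine:
        a   b  
>  q0   q1  q0 
   q1   q1  q2 
   q2   q1  q3 
 * q3   q3  q3 
(> = start, * = accepting)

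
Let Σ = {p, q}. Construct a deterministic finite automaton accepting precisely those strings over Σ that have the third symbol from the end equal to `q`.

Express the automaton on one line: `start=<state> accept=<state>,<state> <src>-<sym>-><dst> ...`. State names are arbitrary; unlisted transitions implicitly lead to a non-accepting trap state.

start=S0 accept=S11,S12,S13,S14 S0-p->S1 S0-q->S2 S1-p->S3 S1-q->S4 S2-p->S5 S2-q->S6 S3-p->S7 S3-q->S8 S4-p->S9 S4-q->S10 S5-p->S11 S5-q->S12 S6-p->S13 S6-q->S14 S7-p->S7 S7-q->S8 S8-p->S9 S8-q->S10 S9-p->S11 S9-q->S12 S10-p->S13 S10-q->S14 S11-p->S7 S11-q->S8 S12-p->S9 S12-q->S10 S13-p->S11 S13-q->S12 S14-p->S13 S14-q->S14

A DFA must remember the last 3 symbols (since which symbol is third-to-last isn't known until the input ends). Use one state per possible window of the last ≤3 symbols; accept from those whose window starts with `q`.
With 15 states:
          p    q  
>  S0     S1   S2 
   S1     S3   S4 
   S2     S5   S6 
   S3     S7   S8 
   S4     S9  S10 
   S5    S11  S12 
   S6    S13  S14 
   S7     S7   S8 
   S8     S9  S10 
   S9    S11  S12 
   S10   S13  S14 
 * S11    S7   S8 
 * S12    S9  S10 
 * S13   S11  S12 
 * S14   S13  S14 
(> = start, * = accepting)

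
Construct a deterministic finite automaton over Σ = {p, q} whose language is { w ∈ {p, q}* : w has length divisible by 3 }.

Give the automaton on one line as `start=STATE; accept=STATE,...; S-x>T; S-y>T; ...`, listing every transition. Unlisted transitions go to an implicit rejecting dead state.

start=S0; accept=S0; S0-p>S1; S0-q>S1; S1-p>S2; S1-q>S2; S2-p>S0; S2-q>S0

Only the length mod 3 matters, so use a 3-cycle: from any state, every input symbol moves to the next state, wrapping S2 back to S0. Mark S0 accepting.
        p   q  
>* S0   S1  S1 
   S1   S2  S2 
   S2   S0  S0 
(> = start, * = accepting)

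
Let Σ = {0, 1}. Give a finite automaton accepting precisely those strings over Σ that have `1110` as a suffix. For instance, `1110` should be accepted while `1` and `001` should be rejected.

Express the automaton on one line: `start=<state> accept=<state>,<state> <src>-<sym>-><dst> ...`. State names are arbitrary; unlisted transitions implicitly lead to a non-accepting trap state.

Remember how much of `1110` the current input suffix matches. State S0 means no match yet; S1 means the last symbol is `1`; S2 means the last 2 symbols are `11`; S3 means the last 3 symbols are `111`; S4 means the last 4 symbols are `1110`. Only S4 accepts. On a mismatch, fall back to the longest proper suffix that is still a prefix of `1110`.
        0   1  
>  S0   S0  S1 
   S1   S0  S2 
   S2   S0  S3 
   S3   S4  S3 
 * S4   S0  S1 
(> = start, * = accepting)

start=S0 accept=S4 S0-0->S0 S0-1->S1 S1-0->S0 S1-1->S2 S2-0->S0 S2-1->S3 S3-0->S4 S3-1->S3 S4-0->S0 S4-1->S1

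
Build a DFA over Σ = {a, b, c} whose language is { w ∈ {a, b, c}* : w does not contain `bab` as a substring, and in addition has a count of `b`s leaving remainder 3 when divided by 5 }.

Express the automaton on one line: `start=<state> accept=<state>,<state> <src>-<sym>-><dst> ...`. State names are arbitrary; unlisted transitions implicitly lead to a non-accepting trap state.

Handle the two conditions separately and then intersect. The first has 4 states tracking partial matches of the forbidden pattern `bab`; the second has 5 states tracking the count of `b`s modulo 5. A product state is a pair (one from each), accepting exactly when both do. After merging equivalent states the machine shrinks.
With 16 states:
          a    b    c  
>  s0     s0   s1   s0 
   s1     s2   s3   s4 
   s2     s4   s5   s4 
   s3     s6   s7   s8 
   s4     s4   s3   s4 
   s5     s5   s5   s5 
   s6     s8   s5   s8 
 * s7     s9  s10  s11 
   s8     s8   s7   s8 
 * s9    s11   s5  s11 
   s10   s12  s13  s14 
 * s11   s11  s10  s11 
   s12   s14   s5  s14 
   s13   s15   s1   s0 
   s14   s14  s13  s14 
   s15    s0   s5   s0 
(> = start, * = accepting)

start=s0 accept=s7,s9,s11 s0-a->s0 s0-b->s1 s0-c->s0 s1-a->s2 s1-b->s3 s1-c->s4 s2-a->s4 s2-b->s5 s2-c->s4 s3-a->s6 s3-b->s7 s3-c->s8 s4-a->s4 s4-b->s3 s4-c->s4 s5-a->s5 s5-b->s5 s5-c->s5 s6-a->s8 s6-b->s5 s6-c->s8 s7-a->s9 s7-b->s10 s7-c->s11 s8-a->s8 s8-b->s7 s8-c->s8 s9-a->s11 s9-b->s5 s9-c->s11 s10-a->s12 s10-b->s13 s10-c->s14 s11-a->s11 s11-b->s10 s11-c->s11 s12-a->s14 s12-b->s5 s12-c->s14 s13-a->s15 s13-b->s1 s13-c->s0 s14-a->s14 s14-b->s13 s14-c->s14 s15-a->s0 s15-b->s5 s15-c->s0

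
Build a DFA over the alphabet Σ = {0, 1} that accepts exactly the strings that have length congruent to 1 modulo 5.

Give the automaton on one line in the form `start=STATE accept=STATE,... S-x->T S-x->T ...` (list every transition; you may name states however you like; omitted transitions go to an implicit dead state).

start=S0 accept=S1 S0-0->S1 S0-1->S1 S1-0->S2 S1-1->S2 S2-0->S3 S2-1->S3 S3-0->S4 S3-1->S4 S4-0->S0 S4-1->S0

Only the length mod 5 matters, so use a 5-cycle: from any state, every input symbol moves to the next state, wrapping S4 back to S0. Mark S1 accepting.
A 5-state machine:
        0   1  
>  S0   S1  S1 
 * S1   S2  S2 
   S2   S3  S3 
   S3   S4  S4 
   S4   S0  S0 
(> = start, * = accepting)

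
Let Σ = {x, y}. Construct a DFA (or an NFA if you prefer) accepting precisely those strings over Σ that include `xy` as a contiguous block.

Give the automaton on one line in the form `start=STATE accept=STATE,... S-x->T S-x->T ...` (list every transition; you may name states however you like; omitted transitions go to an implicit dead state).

start=q0 accept=q2 q0-x->q1 q0-y->q0 q1-x->q1 q1-y->q2 q2-x->q2 q2-y->q2

Track how much of `xy` has been matched so far: state q0 is no progress, q2 is the absorbing accept state reached once `xy` has occurred. Intermediate states record partial matches; on a mismatch, fall back to the longest reusable overlap.
A 3-state machine:
        x   y  
>  q0   q1  q0 
   q1   q1  q2 
 * q2   q2  q2 
(> = start, * = accepting)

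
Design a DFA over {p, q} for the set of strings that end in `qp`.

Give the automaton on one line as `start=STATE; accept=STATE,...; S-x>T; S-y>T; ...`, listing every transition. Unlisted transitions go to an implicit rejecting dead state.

start=s0; accept=s2; s0-p>s0; s0-q>s1; s1-p>s2; s1-q>s1; s2-p>s0; s2-q>s1

Let each state record the length of the longest suffix of the input read so far that is also a prefix of `qp`. s1 means the last symbol is `q`; s2 means the last 2 symbols are `qp`. Accept only at s2, where the string currently ends in `qp`.
3 states suffice.
        p   q  
>  s0   s0  s1 
   s1   s2  s1 
 * s2   s0  s1 
(> = start, * = accepting)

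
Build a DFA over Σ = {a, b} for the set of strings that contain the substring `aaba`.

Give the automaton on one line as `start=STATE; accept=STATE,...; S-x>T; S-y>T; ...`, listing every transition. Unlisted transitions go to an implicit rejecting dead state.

start=S0; accept=S4; S0-a>S1; S0-b>S0; S1-a>S2; S1-b>S0; S2-a>S2; S2-b>S3; S3-a>S4; S3-b>S0; S4-a>S4; S4-b>S4

Track how much of `aaba` has been matched so far: state S0 is no progress, S4 is the absorbing accept state reached once `aaba` has occurred. Intermediate states record partial matches; on a mismatch, fall back to the longest reusable overlap.
With 5 states:
        a   b  
>  S0   S1  S0 
   S1   S2  S0 
   S2   S2  S3 
   S3   S4  S0 
 * S4   S4  S4 
(> = start, * = accepting)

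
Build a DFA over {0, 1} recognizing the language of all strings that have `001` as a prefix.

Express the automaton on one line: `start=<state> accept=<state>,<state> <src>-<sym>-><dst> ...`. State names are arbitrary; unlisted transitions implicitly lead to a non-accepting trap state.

Walk along `001` while the input agrees: from q0 take `0` to q1, and so on. Any deviation drops to the rejecting sink q4. Once q3 is reached the prefix is confirmed and every continuation is accepted.
A 5-state machine:
        0   1  
>  q0   q1  q4 
   q1   q2  q4 
   q2   q4  q3 
 * q3   q3  q3 
   q4   q4  q4 
(> = start, * = accepting)

start=q0 accept=q3 q0-0->q1 q0-1->q4 q1-0->q2 q1-1->q4 q2-0->q4 q2-1->q3 q3-0->q3 q3-1->q3 q4-0->q4 q4-1->q4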